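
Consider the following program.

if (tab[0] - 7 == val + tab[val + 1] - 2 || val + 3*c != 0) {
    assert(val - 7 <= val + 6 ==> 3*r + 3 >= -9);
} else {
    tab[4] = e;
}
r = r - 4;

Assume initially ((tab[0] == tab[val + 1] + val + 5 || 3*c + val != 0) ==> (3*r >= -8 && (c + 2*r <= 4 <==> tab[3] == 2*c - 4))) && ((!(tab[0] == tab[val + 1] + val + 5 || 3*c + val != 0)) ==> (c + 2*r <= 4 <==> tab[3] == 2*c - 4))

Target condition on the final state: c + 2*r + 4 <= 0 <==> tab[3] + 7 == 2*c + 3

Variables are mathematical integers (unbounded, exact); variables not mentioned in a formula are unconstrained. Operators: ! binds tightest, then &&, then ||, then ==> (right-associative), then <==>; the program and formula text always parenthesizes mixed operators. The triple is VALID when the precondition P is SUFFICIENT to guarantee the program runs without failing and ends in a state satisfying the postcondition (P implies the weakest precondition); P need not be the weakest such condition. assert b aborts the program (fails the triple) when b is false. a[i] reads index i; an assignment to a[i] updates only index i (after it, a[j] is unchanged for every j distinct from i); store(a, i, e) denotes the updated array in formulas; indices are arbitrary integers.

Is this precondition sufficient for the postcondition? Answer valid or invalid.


Working backward. After the program, the postcondition c + 2*r + 4 <= 0 <==> tab[3] + 7 == 2*c + 3 must hold; in canonical form it is c + 2*r <= -4 <==> tab[3] == 2*c - 4.
Before r := r - 4: c + 2*r <= 4 <==> tab[3] == 2*c - 4
Then branch requires 3*r >= -12 && (c + 2*r <= 4 <==> tab[3] == 2*c - 4); else branch requires c + 2*r <= 4 <==> tab[3] == 2*c - 4.
Before the if: ((tab[0] == tab[val + 1] + val + 5 || 3*c + val != 0) ==> (3*r >= -12 && (c + 2*r <= 4 <==> tab[3] == 2*c - 4))) && ((!(tab[0] == tab[val + 1] + val + 5 || 3*c + val != 0)) ==> (c + 2*r <= 4 <==> tab[3] == 2*c - 4))
The weakest precondition is ((tab[0] == tab[val + 1] + val + 5 || 3*c + val != 0) ==> (3*r >= -12 && (c + 2*r <= 4 <==> tab[3] == 2*c - 4))) && ((!(tab[0] == tab[val + 1] + val + 5 || 3*c + val != 0)) ==> (c + 2*r <= 4 <==> tab[3] == 2*c - 4)).
Check whether ((tab[0] == tab[val + 1] + val + 5 || 3*c + val != 0) ==> (3*r >= -8 && (c + 2*r <= 4 <==> tab[3] == 2*c - 4))) && ((!(tab[0] == tab[val + 1] + val + 5 || 3*c + val != 0)) ==> (c + 2*r <= 4 <==> tab[3] == 2*c - 4)) implies it.
Every state satisfying the precondition satisfies the weakest precondition: the implication holds.
Answer: valid


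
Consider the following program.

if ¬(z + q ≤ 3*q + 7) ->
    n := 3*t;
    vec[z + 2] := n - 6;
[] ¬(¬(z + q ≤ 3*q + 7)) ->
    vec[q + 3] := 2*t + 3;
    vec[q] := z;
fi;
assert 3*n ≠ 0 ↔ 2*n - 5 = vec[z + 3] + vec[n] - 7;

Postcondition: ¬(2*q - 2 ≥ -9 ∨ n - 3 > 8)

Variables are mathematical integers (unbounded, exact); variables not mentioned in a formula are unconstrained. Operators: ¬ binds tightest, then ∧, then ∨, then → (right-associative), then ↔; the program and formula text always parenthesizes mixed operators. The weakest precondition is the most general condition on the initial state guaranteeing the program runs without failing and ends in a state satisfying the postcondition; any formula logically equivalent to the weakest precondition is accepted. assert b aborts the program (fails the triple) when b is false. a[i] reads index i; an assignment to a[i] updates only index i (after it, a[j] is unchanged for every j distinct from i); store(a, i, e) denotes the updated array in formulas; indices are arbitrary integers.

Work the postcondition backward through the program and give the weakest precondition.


Working backward. After the program, the postcondition ¬(2*q - 2 ≥ -9 ∨ n - 3 > 8) must hold; in canonical form it is ¬(2*q ≥ -7 ∨ n > 11).
Before assert 3*n ≠ 0 ↔ 2*n - 5 = vec[z + 3] + vec[n] - 7: (3*n ≠ 0 ↔ 2*n = vec[z + 3] + vec[n] - 2) ∧ (¬(2*q ≥ -7 ∨ n > 11))
Then branch requires (9*t ≠ 0 ↔ 6*t = store(vec, z + 2, 3*t - 6)[z + 3] + store(vec, z + 2, 3*t - 6)[3*t] - 2) ∧ (¬(2*q ≥ -7 ∨ 3*t > 11)); else branch requires (3*n ≠ 0 ↔ 2*n = store(store(vec, q + 3, 2*t + 3), q, z)[z + 3] + store(store(vec, q + 3, 2*t + 3), q, z)[n] - 2) ∧ (¬(2*q ≥ -7 ∨ n > 11)).
Before the if: ((¬(z ≤ 2*q + 7)) → ((9*t ≠ 0 ↔ 6*t = store(vec, z + 2, 3*t - 6)[z + 3] + store(vec, z + 2, 3*t - 6)[3*t] - 2) ∧ (¬(2*q ≥ -7 ∨ 3*t > 11)))) ∧ (z ≤ 2*q + 7 → ((3*n ≠ 0 ↔ 2*n = store(store(vec, q + 3, 2*t + 3), q, z)[z + 3] + store(store(vec, q + 3, 2*t + 3), q, z)[n] - 2) ∧ (¬(2*q ≥ -7 ∨ n > 11))))
Answer: WP = ((¬(z ≤ 2*q + 7)) → ((9*t ≠ 0 ↔ 6*t = store(vec, z + 2, 3*t - 6)[z + 3] + store(vec, z + 2, 3*t - 6)[3*t] - 2) ∧ (¬(2*q ≥ -7 ∨ 3*t > 11)))) ∧ (z ≤ 2*q + 7 → ((3*n ≠ 0 ↔ 2*n = store(store(vec, q + 3, 2*t + 3), q, z)[z + 3] + store(store(vec, q + 3, 2*t + 3), q, z)[n] - 2) ∧ (¬(2*q ≥ -7 ∨ n > 11))))


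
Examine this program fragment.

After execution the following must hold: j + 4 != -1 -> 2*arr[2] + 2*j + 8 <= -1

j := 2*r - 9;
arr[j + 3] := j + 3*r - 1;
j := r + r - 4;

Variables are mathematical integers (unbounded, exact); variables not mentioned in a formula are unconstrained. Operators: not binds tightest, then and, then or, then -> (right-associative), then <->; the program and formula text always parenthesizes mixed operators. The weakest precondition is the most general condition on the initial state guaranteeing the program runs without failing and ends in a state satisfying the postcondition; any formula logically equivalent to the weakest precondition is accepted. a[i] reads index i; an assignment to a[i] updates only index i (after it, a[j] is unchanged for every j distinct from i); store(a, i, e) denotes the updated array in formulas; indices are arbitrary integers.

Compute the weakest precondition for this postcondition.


Working backward. After the program, the postcondition j + 4 != -1 -> 2*arr[2] + 2*j + 8 <= -1 must hold; in canonical form it is j != -5 -> 2*arr[2] + 2*j <= -9.
Before j := r + r - 4: 2*r != -1 -> 2*arr[2] + 4*r <= -1
Before arr[j + 3] := j + 3*r - 1: 2*r != -1 -> 2*store(arr, j + 3, j + 3*r - 1)[2] + 4*r <= -1
Before j := 2*r - 9: 2*r != -1 -> 2*store(arr, 2*r - 6, 5*r - 10)[2] + 4*r <= -1
Answer: WP = 2*r != -1 -> 2*store(arr, 2*r - 6, 5*r - 10)[2] + 4*r <= -1


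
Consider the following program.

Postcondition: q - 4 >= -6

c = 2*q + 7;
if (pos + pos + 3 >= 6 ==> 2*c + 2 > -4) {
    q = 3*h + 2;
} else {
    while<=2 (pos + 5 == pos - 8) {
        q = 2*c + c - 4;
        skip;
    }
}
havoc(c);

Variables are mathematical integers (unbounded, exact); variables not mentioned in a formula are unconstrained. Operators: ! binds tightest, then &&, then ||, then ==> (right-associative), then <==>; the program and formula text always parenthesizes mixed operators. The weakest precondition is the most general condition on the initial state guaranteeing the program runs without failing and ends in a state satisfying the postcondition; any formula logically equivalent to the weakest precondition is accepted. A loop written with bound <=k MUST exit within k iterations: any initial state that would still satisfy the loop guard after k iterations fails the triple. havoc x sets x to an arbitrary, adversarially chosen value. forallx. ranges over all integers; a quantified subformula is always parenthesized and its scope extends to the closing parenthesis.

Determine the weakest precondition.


Working backward. After the program, the postcondition q - 4 >= -6 must hold; in canonical form it is q >= -2.
Before havoc c: q >= -2
Then branch requires 3*h >= -4; else branch requires q >= -2.
Before the if: ((2*pos >= 3 ==> 2*c > -6) ==> 3*h >= -4) && ((!(2*pos >= 3 ==> 2*c > -6)) ==> q >= -2)
Before c := 2*q + 7: ((2*pos >= 3 ==> 4*q > -20) ==> 3*h >= -4) && ((!(2*pos >= 3 ==> 4*q > -20)) ==> q >= -2)
Answer: WP = ((2*pos >= 3 ==> 4*q > -20) ==> 3*h >= -4) && ((!(2*pos >= 3 ==> 4*q > -20)) ==> q >= -2)


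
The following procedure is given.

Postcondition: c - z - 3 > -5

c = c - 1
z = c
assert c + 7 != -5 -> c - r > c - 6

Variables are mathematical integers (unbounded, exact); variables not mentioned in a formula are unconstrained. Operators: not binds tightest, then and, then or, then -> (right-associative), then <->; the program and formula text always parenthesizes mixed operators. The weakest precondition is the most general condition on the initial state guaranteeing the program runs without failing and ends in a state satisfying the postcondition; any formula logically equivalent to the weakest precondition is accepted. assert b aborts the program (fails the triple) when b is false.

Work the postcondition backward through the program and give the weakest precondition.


Working backward. After the program, the postcondition c - z - 3 > -5 must hold; in canonical form it is c > z - 2.
Before assert c + 7 != -5 -> c - r > c - 6: (c != -12 -> r < 6) and c > z - 2
Before z := c: c != -12 -> r < 6
Before c := c - 1: c != -11 -> r < 6
Answer: WP = c != -11 -> r < 6


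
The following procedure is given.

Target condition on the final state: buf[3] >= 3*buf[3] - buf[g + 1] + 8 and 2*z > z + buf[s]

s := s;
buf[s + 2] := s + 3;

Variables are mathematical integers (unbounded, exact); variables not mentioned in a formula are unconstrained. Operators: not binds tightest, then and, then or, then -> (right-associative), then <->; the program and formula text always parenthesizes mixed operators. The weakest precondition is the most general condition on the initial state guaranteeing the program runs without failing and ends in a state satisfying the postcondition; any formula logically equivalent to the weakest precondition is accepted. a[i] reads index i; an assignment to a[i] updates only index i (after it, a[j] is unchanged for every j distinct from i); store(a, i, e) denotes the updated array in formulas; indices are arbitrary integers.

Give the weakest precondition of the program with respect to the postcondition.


Working backward. After the program, the postcondition buf[3] >= 3*buf[3] - buf[g + 1] + 8 and 2*z > z + buf[s] must hold; in canonical form it is buf[g + 1] >= 2*buf[3] + 8 and z > buf[s].
Before buf[s + 2] := s + 3: store(buf, s + 2, s + 3)[g + 1] >= 2*store(buf, s + 2, s + 3)[3] + 8 and z > store(buf, s + 2, s + 3)[s]
Before s := s: store(buf, s + 2, s + 3)[g + 1] >= 2*store(buf, s + 2, s + 3)[3] + 8 and z > store(buf, s + 2, s + 3)[s]
Answer: WP = store(buf, s + 2, s + 3)[g + 1] >= 2*store(buf, s + 2, s + 3)[3] + 8 and z > store(buf, s + 2, s + 3)[s]


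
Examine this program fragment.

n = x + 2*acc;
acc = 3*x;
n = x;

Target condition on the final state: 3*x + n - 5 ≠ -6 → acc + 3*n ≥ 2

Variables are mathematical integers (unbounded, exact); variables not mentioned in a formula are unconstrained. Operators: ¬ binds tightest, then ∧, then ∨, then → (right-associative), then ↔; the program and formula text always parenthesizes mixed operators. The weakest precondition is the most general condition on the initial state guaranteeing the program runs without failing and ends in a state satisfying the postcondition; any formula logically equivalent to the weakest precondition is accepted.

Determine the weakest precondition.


Working backward. After the program, the postcondition 3*x + n - 5 ≠ -6 → acc + 3*n ≥ 2 must hold; in canonical form it is n + 3*x ≠ -1 → acc + 3*n ≥ 2.
Before n := x: 4*x ≠ -1 → acc + 3*x ≥ 2
Before acc := 3*x: 4*x ≠ -1 → 6*x ≥ 2
Before n := x + 2*acc: 4*x ≠ -1 → 6*x ≥ 2
Answer: WP = 4*x ≠ -1 → 6*x ≥ 2


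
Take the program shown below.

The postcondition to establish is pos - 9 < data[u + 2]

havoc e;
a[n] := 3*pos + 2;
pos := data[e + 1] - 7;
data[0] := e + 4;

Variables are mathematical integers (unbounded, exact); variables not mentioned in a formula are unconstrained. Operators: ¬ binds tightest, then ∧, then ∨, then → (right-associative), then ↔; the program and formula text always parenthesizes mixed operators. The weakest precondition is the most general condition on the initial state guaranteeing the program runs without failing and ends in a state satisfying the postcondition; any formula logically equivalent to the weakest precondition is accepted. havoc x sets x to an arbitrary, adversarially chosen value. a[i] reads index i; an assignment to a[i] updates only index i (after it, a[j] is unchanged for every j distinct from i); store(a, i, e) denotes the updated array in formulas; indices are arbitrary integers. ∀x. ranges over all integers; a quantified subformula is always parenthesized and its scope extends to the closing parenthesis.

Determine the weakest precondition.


Working backward. After the program, the postcondition pos - 9 < data[u + 2] must hold; in canonical form it is pos < data[u + 2] + 9.
Before data[0] := e + 4: pos < store(data, 0, e + 4)[u + 2] + 9
Before pos := data[e + 1] - 7: data[e + 1] < store(data, 0, e + 4)[u + 2] + 16
Before a[n] := 3*pos + 2: data[e + 1] < store(data, 0, e + 4)[u + 2] + 16
Before havoc e: ∀e_1. data[e_1 + 1] < store(data, 0, e_1 + 4)[u + 2] + 16
Answer: WP = ∀e_1. data[e_1 + 1] < store(data, 0, e_1 + 4)[u + 2] + 16


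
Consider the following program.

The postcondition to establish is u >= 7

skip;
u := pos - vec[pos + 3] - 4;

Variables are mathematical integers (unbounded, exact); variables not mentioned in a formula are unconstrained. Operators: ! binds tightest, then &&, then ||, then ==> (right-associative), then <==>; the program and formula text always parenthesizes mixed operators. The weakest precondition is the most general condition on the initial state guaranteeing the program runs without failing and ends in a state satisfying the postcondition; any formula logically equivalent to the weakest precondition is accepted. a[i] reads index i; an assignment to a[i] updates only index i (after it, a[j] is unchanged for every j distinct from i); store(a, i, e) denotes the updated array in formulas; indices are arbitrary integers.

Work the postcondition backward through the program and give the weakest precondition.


Working backward. After the program, u >= 7 must hold.
Before u := pos - vec[pos + 3] - 4: pos >= vec[pos + 3] + 11
Before skip: pos >= vec[pos + 3] + 11
Answer: WP = pos >= vec[pos + 3] + 11


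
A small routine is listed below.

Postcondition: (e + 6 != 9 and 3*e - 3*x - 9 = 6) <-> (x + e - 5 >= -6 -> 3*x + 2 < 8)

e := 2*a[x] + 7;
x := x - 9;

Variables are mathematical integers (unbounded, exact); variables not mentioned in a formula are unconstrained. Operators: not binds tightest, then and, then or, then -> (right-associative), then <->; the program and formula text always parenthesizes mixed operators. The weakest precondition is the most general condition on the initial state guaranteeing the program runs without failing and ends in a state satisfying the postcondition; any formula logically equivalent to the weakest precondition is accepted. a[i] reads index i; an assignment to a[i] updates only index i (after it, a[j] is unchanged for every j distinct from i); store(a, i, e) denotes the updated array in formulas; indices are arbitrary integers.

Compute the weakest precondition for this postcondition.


Working backward. After the program, the postcondition (e + 6 != 9 and 3*e - 3*x - 9 = 6) <-> (x + e - 5 >= -6 -> 3*x + 2 < 8) must hold; in canonical form it is (e != 3 and 3*e = 3*x + 15) <-> (e + x >= -1 -> 3*x < 6).
Before x := x - 9: (e != 3 and 3*e = 3*x - 12) <-> (e + x >= 8 -> 3*x < 33)
Before e := 2*a[x] + 7: (2*a[x] != -4 and 6*a[x] = 3*x - 33) <-> (2*a[x] + x >= 1 -> 3*x < 33)
Answer: WP = (2*a[x] != -4 and 6*a[x] = 3*x - 33) <-> (2*a[x] + x >= 1 -> 3*x < 33)


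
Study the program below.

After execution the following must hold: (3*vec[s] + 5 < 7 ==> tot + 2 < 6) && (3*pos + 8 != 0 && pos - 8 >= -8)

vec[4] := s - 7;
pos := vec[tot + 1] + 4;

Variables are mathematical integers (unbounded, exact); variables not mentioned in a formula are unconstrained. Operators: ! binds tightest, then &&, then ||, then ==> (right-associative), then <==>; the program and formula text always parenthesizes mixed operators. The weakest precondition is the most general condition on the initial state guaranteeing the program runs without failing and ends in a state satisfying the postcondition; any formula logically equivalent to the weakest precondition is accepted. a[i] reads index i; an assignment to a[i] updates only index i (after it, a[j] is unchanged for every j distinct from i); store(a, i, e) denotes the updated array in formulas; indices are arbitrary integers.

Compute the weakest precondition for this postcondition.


Working backward. After the program, the postcondition (3*vec[s] + 5 < 7 ==> tot + 2 < 6) && (3*pos + 8 != 0 && pos - 8 >= -8) must hold; in canonical form it is (3*vec[s] < 2 ==> tot < 4) && 3*pos != -8 && pos >= 0.
Before pos := vec[tot + 1] + 4: (3*vec[s] < 2 ==> tot < 4) && 3*vec[tot + 1] != -20 && vec[tot + 1] >= -4
Before vec[4] := s - 7: (3*store(vec, 4, s - 7)[s] < 2 ==> tot < 4) && 3*store(vec, 4, s - 7)[tot + 1] != -20 && store(vec, 4, s - 7)[tot + 1] >= -4
Answer: WP = (3*store(vec, 4, s - 7)[s] < 2 ==> tot < 4) && 3*store(vec, 4, s - 7)[tot + 1] != -20 && store(vec, 4, s - 7)[tot + 1] >= -4


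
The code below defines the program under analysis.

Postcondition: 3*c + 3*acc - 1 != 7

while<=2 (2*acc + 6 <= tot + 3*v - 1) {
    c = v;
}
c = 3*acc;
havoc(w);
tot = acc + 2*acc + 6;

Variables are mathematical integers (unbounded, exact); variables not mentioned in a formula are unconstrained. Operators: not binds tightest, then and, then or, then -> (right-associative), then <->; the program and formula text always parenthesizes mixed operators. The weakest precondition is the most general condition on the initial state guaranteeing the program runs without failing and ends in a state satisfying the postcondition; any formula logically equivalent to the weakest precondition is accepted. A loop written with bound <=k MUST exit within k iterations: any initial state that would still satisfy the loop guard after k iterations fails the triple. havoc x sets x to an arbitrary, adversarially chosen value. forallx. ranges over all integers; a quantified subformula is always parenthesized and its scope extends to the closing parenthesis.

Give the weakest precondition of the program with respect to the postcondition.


Working backward. After the program, the postcondition 3*c + 3*acc - 1 != 7 must hold; in canonical form it is 3*acc + 3*c != 8.
Before tot := acc + 2*acc + 6: 3*acc + 3*c != 8
Before havoc w: 3*acc + 3*c != 8
Before c := 3*acc: 12*acc != 8
Before the loop (bound <=2), unroll the exhaustion recursion (WP_0 = exit-now case; WP_j = one more guarded iteration, up to j = 2):
  WP_0: (not (2*acc <= tot + 3*v - 7)) and 12*acc != 8
  WP_1: (2*acc <= tot + 3*v - 7 -> ((not (2*acc <= tot + 3*v - 7)) and 12*acc != 8)) and ((not (2*acc <= tot + 3*v - 7)) -> 12*acc != 8)
  WP_2: (2*acc <= tot + 3*v - 7 -> ((2*acc <= tot + 3*v - 7 -> ((not (2*acc <= tot + 3*v - 7)) and 12*acc != 8)) and ((not (2*acc <= tot + 3*v - 7)) -> 12*acc != 8))) and ((not (2*acc <= tot + 3*v - 7)) -> 12*acc != 8)
So before the loop: (2*acc <= tot + 3*v - 7 -> ((2*acc <= tot + 3*v - 7 -> ((not (2*acc <= tot + 3*v - 7)) and 12*acc != 8)) and ((not (2*acc <= tot + 3*v - 7)) -> 12*acc != 8))) and ((not (2*acc <= tot + 3*v - 7)) -> 12*acc != 8)
Answer: WP = (2*acc <= tot + 3*v - 7 -> ((2*acc <= tot + 3*v - 7 -> ((not (2*acc <= tot + 3*v - 7)) and 12*acc != 8)) and ((not (2*acc <= tot + 3*v - 7)) -> 12*acc != 8))) and ((not (2*acc <= tot + 3*v - 7)) -> 12*acc != 8)


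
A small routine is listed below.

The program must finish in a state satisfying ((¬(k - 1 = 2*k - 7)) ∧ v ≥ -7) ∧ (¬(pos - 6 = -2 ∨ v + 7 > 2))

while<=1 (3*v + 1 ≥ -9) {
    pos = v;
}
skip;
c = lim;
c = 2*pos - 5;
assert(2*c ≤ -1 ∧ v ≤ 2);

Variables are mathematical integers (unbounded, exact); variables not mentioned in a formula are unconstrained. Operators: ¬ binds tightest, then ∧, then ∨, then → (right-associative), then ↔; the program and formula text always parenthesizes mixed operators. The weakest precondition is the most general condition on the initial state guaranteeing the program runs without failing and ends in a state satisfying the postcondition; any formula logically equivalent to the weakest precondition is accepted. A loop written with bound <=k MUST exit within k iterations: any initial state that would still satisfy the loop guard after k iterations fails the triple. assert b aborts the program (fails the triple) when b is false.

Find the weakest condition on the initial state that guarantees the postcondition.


Working backward. After the program, the postcondition ((¬(k - 1 = 2*k - 7)) ∧ v ≥ -7) ∧ (¬(pos - 6 = -2 ∨ v + 7 > 2)) must hold; in canonical form it is (¬(k = 6)) ∧ v ≥ -7 ∧ (¬(pos = 4 ∨ v > -5)).
Before assert 2*c ≤ -1 ∧ v ≤ 2: 2*c ≤ -1 ∧ v ≤ 2 ∧ (¬(k = 6)) ∧ v ≥ -7 ∧ (¬(pos = 4 ∨ v > -5))
Before c := 2*pos - 5: 4*pos ≤ 9 ∧ v ≤ 2 ∧ (¬(k = 6)) ∧ v ≥ -7 ∧ (¬(pos = 4 ∨ v > -5))
Before c := lim: 4*pos ≤ 9 ∧ v ≤ 2 ∧ (¬(k = 6)) ∧ v ≥ -7 ∧ (¬(pos = 4 ∨ v > -5))
Before skip: 4*pos ≤ 9 ∧ v ≤ 2 ∧ (¬(k = 6)) ∧ v ≥ -7 ∧ (¬(pos = 4 ∨ v > -5))
Before the loop (bound <=1), unroll the exhaustion recursion (WP_0 = exit-now case; WP_j = one more guarded iteration, up to j = 1):
  WP_0: (¬(3*v ≥ -10)) ∧ 4*pos ≤ 9 ∧ v ≤ 2 ∧ (¬(k = 6)) ∧ v ≥ -7 ∧ (¬(pos = 4 ∨ v > -5))
  WP_1: (3*v ≥ -10 → ((¬(3*v ≥ -10)) ∧ 4*v ≤ 9 ∧ v ≤ 2 ∧ (¬(k = 6)) ∧ v ≥ -7 ∧ (¬(v = 4 ∨ v > -5)))) ∧ ((¬(3*v ≥ -10)) → (4*pos ≤ 9 ∧ v ≤ 2 ∧ (¬(k = 6)) ∧ v ≥ -7 ∧ (¬(pos = 4 ∨ v > -5))))
So before the loop: (3*v ≥ -10 → ((¬(3*v ≥ -10)) ∧ 4*v ≤ 9 ∧ v ≤ 2 ∧ (¬(k = 6)) ∧ v ≥ -7 ∧ (¬(v = 4 ∨ v > -5)))) ∧ ((¬(3*v ≥ -10)) → (4*pos ≤ 9 ∧ v ≤ 2 ∧ (¬(k = 6)) ∧ v ≥ -7 ∧ (¬(pos = 4 ∨ v > -5))))
Answer: WP = (3*v ≥ -10 → ((¬(3*v ≥ -10)) ∧ 4*v ≤ 9 ∧ v ≤ 2 ∧ (¬(k = 6)) ∧ v ≥ -7 ∧ (¬(v = 4 ∨ v > -5)))) ∧ ((¬(3*v ≥ -10)) → (4*pos ≤ 9 ∧ v ≤ 2 ∧ (¬(k = 6)) ∧ v ≥ -7 ∧ (¬(pos = 4 ∨ v > -5))))


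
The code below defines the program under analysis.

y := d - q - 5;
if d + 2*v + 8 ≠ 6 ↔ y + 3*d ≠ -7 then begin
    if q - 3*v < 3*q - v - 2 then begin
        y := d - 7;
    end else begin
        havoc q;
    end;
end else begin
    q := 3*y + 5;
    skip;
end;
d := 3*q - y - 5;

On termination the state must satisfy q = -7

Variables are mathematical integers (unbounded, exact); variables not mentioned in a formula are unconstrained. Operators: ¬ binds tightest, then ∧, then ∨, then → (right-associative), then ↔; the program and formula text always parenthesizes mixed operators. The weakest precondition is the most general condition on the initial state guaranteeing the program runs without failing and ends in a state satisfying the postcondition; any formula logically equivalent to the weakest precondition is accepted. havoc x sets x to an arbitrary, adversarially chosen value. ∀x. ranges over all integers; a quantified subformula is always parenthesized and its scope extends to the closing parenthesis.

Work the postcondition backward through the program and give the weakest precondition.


Working backward. After the program, q = -7 must hold.
Before d := 3*q - y - 5: q = -7
Then branch requires (2*q + 2*v > 2 → q = -7) ∧ ((¬(2*q + 2*v > 2)) → (∀q_1. q_1 = -7)); else branch requires 3*y = -12.
Before the if: ((d + 2*v ≠ -2 ↔ 3*d + y ≠ -7) → ((2*q + 2*v > 2 → q = -7) ∧ ((¬(2*q + 2*v > 2)) → (∀q_1. q_1 = -7)))) ∧ ((¬(d + 2*v ≠ -2 ↔ 3*d + y ≠ -7)) → 3*y = -12)
Before y := d - q - 5: ((d + 2*v ≠ -2 ↔ 4*d ≠ q - 2) → ((2*q + 2*v > 2 → q = -7) ∧ ((¬(2*q + 2*v > 2)) → (∀q_1. q_1 = -7)))) ∧ ((¬(d + 2*v ≠ -2 ↔ 4*d ≠ q - 2)) → 3*d = 3*q + 3)
Answer: WP = ((d + 2*v ≠ -2 ↔ 4*d ≠ q - 2) → ((2*q + 2*v > 2 → q = -7) ∧ ((¬(2*q + 2*v > 2)) → (∀q_1. q_1 = -7)))) ∧ ((¬(d + 2*v ≠ -2 ↔ 4*d ≠ q - 2)) → 3*d = 3*q + 3)


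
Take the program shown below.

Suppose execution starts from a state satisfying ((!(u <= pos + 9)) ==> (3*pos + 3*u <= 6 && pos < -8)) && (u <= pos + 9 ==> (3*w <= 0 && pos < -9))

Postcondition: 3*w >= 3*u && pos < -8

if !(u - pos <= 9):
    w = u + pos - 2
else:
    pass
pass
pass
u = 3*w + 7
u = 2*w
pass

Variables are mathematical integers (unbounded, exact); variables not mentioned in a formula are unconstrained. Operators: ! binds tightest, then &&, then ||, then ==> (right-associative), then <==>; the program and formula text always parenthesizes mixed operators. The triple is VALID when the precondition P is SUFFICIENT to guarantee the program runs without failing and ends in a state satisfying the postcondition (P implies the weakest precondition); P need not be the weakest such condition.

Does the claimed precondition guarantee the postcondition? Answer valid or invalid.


Working backward. After the program, 3*w >= 3*u && pos < -8 must hold.
Before skip: 3*w >= 3*u && pos < -8
Before u := 2*w: 3*w <= 0 && pos < -8
Before u := 3*w + 7: 3*w <= 0 && pos < -8
Before skip: 3*w <= 0 && pos < -8
Before skip: 3*w <= 0 && pos < -8
Then branch requires 3*pos + 3*u <= 6 && pos < -8; else branch requires 3*w <= 0 && pos < -8.
Before the if: ((!(u <= pos + 9)) ==> (3*pos + 3*u <= 6 && pos < -8)) && (u <= pos + 9 ==> (3*w <= 0 && pos < -8))
The weakest precondition is ((!(u <= pos + 9)) ==> (3*pos + 3*u <= 6 && pos < -8)) && (u <= pos + 9 ==> (3*w <= 0 && pos < -8)).
Check whether ((!(u <= pos + 9)) ==> (3*pos + 3*u <= 6 && pos < -8)) && (u <= pos + 9 ==> (3*w <= 0 && pos < -9)) implies it.
Every state satisfying the precondition satisfies the weakest precondition: the implication holds.
Answer: valid


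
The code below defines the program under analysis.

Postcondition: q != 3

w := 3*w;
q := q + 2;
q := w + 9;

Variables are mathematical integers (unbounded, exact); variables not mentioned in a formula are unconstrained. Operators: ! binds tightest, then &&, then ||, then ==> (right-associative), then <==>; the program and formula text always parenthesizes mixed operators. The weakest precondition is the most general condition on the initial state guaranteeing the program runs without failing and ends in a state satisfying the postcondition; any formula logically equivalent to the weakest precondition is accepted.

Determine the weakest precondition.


Working backward. After the program, q != 3 must hold.
Before q := w + 9: w != -6
Before q := q + 2: w != -6
Before w := 3*w: 3*w != -6
Answer: WP = 3*w != -6


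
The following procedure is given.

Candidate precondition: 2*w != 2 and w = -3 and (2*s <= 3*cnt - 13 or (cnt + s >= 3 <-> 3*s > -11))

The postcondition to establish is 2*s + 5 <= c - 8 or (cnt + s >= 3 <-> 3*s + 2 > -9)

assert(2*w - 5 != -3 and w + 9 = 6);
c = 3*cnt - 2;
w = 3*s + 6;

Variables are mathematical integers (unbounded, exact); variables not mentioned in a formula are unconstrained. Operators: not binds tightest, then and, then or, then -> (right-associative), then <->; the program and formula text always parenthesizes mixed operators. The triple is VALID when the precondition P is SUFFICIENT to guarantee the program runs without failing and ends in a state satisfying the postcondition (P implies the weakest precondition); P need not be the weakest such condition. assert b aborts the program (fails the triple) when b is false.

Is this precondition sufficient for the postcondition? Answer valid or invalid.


Working backward. After the program, the postcondition 2*s + 5 <= c - 8 or (cnt + s >= 3 <-> 3*s + 2 > -9) must hold; in canonical form it is 2*s <= c - 13 or (cnt + s >= 3 <-> 3*s > -11).
Before w := 3*s + 6: 2*s <= c - 13 or (cnt + s >= 3 <-> 3*s > -11)
Before c := 3*cnt - 2: 2*s <= 3*cnt - 15 or (cnt + s >= 3 <-> 3*s > -11)
Before assert 2*w - 5 != -3 and w + 9 = 6: 2*w != 2 and w = -3 and (2*s <= 3*cnt - 15 or (cnt + s >= 3 <-> 3*s > -11))
The weakest precondition is 2*w != 2 and w = -3 and (2*s <= 3*cnt - 15 or (cnt + s >= 3 <-> 3*s > -11)).
Check whether 2*w != 2 and w = -3 and (2*s <= 3*cnt - 13 or (cnt + s >= 3 <-> 3*s > -11)) implies it.
Countermodel: at the initial state cnt = 3, s = -2, w = -3, the precondition holds but the weakest precondition fails.
Answer: invalid


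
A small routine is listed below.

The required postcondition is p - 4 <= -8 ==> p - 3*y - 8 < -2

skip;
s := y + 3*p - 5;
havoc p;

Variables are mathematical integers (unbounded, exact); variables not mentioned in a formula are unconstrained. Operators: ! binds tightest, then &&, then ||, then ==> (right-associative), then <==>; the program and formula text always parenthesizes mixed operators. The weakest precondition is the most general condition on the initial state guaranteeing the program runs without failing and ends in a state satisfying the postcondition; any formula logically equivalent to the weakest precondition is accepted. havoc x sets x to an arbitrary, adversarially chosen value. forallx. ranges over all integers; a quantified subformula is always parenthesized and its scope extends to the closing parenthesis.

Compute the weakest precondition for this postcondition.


Working backward. After the program, the postcondition p - 4 <= -8 ==> p - 3*y - 8 < -2 must hold; in canonical form it is p <= -4 ==> p < 3*y + 6.
Before havoc p: forall p_1. (p_1 <= -4 ==> p_1 < 3*y + 6)
Before s := y + 3*p - 5: forall p_1. (p_1 <= -4 ==> p_1 < 3*y + 6)
Before skip: forall p_1. (p_1 <= -4 ==> p_1 < 3*y + 6)
Answer: WP = forall p_1. (p_1 <= -4 ==> p_1 < 3*y + 6)


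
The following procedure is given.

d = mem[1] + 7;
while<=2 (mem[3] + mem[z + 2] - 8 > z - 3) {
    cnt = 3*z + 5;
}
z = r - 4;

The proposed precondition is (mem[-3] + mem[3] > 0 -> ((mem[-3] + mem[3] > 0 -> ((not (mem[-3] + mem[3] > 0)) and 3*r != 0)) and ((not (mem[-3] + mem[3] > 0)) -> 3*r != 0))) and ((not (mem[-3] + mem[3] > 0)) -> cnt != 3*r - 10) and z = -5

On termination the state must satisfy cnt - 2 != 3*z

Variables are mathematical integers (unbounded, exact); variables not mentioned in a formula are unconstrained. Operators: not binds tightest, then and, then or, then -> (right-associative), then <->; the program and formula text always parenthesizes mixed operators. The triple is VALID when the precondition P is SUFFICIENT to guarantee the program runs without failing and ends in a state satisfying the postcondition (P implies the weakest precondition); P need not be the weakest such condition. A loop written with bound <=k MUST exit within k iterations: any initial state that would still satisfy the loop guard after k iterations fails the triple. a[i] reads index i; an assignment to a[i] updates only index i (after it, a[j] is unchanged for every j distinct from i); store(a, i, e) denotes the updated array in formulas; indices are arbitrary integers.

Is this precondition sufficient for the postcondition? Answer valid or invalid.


Working backward. After the program, the postcondition cnt - 2 != 3*z must hold; in canonical form it is cnt != 3*z + 2.
Before z := r - 4: cnt != 3*r - 10
Before the loop (bound <=2), unroll the exhaustion recursion (WP_0 = exit-now case; WP_j = one more guarded iteration, up to j = 2):
  WP_0: (not (mem[z + 2] + mem[3] > z + 5)) and cnt != 3*r - 10
  WP_1: (mem[z + 2] + mem[3] > z + 5 -> ((not (mem[z + 2] + mem[3] > z + 5)) and 3*z != 3*r - 15)) and ((not (mem[z + 2] + mem[3] > z + 5)) -> cnt != 3*r - 10)
  WP_2: (mem[z + 2] + mem[3] > z + 5 -> ((mem[z + 2] + mem[3] > z + 5 -> ((not (mem[z + 2] + mem[3] > z + 5)) and 3*z != 3*r - 15)) and ((not (mem[z + 2] + mem[3] > z + 5)) -> 3*z != 3*r - 15))) and ((not (mem[z + 2] + mem[3] > z + 5)) -> cnt != 3*r - 10)
So before the loop: (mem[z + 2] + mem[3] > z + 5 -> ((mem[z + 2] + mem[3] > z + 5 -> ((not (mem[z + 2] + mem[3] > z + 5)) and 3*z != 3*r - 15)) and ((not (mem[z + 2] + mem[3] > z + 5)) -> 3*z != 3*r - 15))) and ((not (mem[z + 2] + mem[3] > z + 5)) -> cnt != 3*r - 10)
Before d := mem[1] + 7: (mem[z + 2] + mem[3] > z + 5 -> ((mem[z + 2] + mem[3] > z + 5 -> ((not (mem[z + 2] + mem[3] > z + 5)) and 3*z != 3*r - 15)) and ((not (mem[z + 2] + mem[3] > z + 5)) -> 3*z != 3*r - 15))) and ((not (mem[z + 2] + mem[3] > z + 5)) -> cnt != 3*r - 10)
The weakest precondition is (mem[z + 2] + mem[3] > z + 5 -> ((mem[z + 2] + mem[3] > z + 5 -> ((not (mem[z + 2] + mem[3] > z + 5)) and 3*z != 3*r - 15)) and ((not (mem[z + 2] + mem[3] > z + 5)) -> 3*z != 3*r - 15))) and ((not (mem[z + 2] + mem[3] > z + 5)) -> cnt != 3*r - 10).
Check whether (mem[-3] + mem[3] > 0 -> ((mem[-3] + mem[3] > 0 -> ((not (mem[-3] + mem[3] > 0)) and 3*r != 0)) and ((not (mem[-3] + mem[3] > 0)) -> 3*r != 0))) and ((not (mem[-3] + mem[3] > 0)) -> cnt != 3*r - 10) and z = -5 implies it.
Every state satisfying the precondition satisfies the weakest precondition: the implication holds.
Answer: valid


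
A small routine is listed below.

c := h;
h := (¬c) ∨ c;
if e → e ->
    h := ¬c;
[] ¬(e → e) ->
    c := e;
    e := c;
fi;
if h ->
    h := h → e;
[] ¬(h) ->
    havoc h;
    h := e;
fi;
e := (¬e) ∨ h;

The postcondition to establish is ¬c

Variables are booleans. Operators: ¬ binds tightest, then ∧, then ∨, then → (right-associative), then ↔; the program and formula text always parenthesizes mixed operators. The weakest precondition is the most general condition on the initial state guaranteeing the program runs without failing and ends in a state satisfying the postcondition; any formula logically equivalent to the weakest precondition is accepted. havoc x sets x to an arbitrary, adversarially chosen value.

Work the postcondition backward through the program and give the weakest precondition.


Working backward. After the program, ¬c must hold.
Before e := (¬e) ∨ h: ¬c
Then branch requires ¬c; else branch requires ¬c.
Before the if: (h → (¬c)) ∧ ((¬h) → (¬c))
Then branch requires c → (¬c); else branch requires (h → (¬e)) ∧ ((¬h) → (¬e)).
Before the if: c → (¬c)
Before h := (¬c) ∨ c: c → (¬c)
Before c := h: h → (¬h)
Answer: WP = h → (¬h)


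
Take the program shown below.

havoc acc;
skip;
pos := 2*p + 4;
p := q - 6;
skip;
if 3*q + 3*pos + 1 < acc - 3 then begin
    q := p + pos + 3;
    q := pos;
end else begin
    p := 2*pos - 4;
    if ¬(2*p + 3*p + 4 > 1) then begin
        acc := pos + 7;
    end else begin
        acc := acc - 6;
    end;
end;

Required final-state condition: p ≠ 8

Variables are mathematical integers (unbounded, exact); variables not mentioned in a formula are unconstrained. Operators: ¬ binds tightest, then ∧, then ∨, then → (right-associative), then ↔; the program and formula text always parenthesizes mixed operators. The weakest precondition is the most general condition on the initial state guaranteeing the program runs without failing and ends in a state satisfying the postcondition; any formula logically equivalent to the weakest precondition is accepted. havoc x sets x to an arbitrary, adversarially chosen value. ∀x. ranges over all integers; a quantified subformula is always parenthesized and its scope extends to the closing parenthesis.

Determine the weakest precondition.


Working backward. After the program, p ≠ 8 must hold.
Then branch requires p ≠ 8; else branch requires ((¬(10*pos > 17)) → 2*pos ≠ 12) ∧ (10*pos > 17 → 2*pos ≠ 12).
Before the if: (3*pos + 3*q < acc - 4 → p ≠ 8) ∧ ((¬(3*pos + 3*q < acc - 4)) → (((¬(10*pos > 17)) → 2*pos ≠ 12) ∧ (10*pos > 17 → 2*pos ≠ 12)))
Before skip: (3*pos + 3*q < acc - 4 → p ≠ 8) ∧ ((¬(3*pos + 3*q < acc - 4)) → (((¬(10*pos > 17)) → 2*pos ≠ 12) ∧ (10*pos > 17 → 2*pos ≠ 12)))
Before p := q - 6: (3*pos + 3*q < acc - 4 → q ≠ 14) ∧ ((¬(3*pos + 3*q < acc - 4)) → (((¬(10*pos > 17)) → 2*pos ≠ 12) ∧ (10*pos > 17 → 2*pos ≠ 12)))
Before pos := 2*p + 4: (6*p + 3*q < acc - 16 → q ≠ 14) ∧ ((¬(6*p + 3*q < acc - 16)) → (((¬(20*p > -23)) → 4*p ≠ 4) ∧ (20*p > -23 → 4*p ≠ 4)))
Before skip: (6*p + 3*q < acc - 16 → q ≠ 14) ∧ ((¬(6*p + 3*q < acc - 16)) → (((¬(20*p > -23)) → 4*p ≠ 4) ∧ (20*p > -23 → 4*p ≠ 4)))
Before havoc acc: ∀acc_1. ((6*p + 3*q < acc_1 - 16 → q ≠ 14) ∧ ((¬(6*p + 3*q < acc_1 - 16)) → (((¬(20*p > -23)) → 4*p ≠ 4) ∧ (20*p > -23 → 4*p ≠ 4))))
Answer: WP = ∀acc_1. ((6*p + 3*q < acc_1 - 16 → q ≠ 14) ∧ ((¬(6*p + 3*q < acc_1 - 16)) → (((¬(20*p > -23)) → 4*p ≠ 4) ∧ (20*p > -23 → 4*p ≠ 4))))


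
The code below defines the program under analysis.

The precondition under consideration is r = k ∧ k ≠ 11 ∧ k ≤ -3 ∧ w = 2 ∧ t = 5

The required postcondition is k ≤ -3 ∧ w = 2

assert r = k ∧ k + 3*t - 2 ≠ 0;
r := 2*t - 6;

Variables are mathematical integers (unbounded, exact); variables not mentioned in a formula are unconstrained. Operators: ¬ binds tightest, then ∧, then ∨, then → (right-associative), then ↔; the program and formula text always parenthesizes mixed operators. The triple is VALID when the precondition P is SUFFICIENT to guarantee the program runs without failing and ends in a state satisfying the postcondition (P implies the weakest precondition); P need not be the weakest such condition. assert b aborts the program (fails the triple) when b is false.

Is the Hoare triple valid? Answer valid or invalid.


Working backward. After the program, k ≤ -3 ∧ w = 2 must hold.
Before r := 2*t - 6: k ≤ -3 ∧ w = 2
Before assert r = k ∧ k + 3*t - 2 ≠ 0: r = k ∧ k + 3*t ≠ 2 ∧ k ≤ -3 ∧ w = 2
The weakest precondition is r = k ∧ k + 3*t ≠ 2 ∧ k ≤ -3 ∧ w = 2.
Check whether r = k ∧ k ≠ 11 ∧ k ≤ -3 ∧ w = 2 ∧ t = 5 implies it.
Countermodel: at the initial state k = -13, r = -13, t = 5, w = 2, the precondition holds but the weakest precondition fails.
Answer: invalid


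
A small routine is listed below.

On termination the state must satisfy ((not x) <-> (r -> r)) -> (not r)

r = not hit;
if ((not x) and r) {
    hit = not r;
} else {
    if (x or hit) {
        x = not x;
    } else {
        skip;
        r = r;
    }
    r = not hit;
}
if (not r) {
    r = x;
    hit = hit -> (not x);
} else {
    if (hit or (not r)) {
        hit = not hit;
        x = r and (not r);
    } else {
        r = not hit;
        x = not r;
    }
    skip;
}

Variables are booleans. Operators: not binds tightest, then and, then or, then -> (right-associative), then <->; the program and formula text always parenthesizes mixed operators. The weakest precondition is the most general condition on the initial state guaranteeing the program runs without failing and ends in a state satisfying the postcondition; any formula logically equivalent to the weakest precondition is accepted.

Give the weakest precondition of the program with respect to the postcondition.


Working backward. After the program, the postcondition ((not x) <-> (r -> r)) -> (not r) must hold; in canonical form it is (not x) -> (not r).
Then branch requires true; else branch requires ((hit or (not r)) -> (not r)) and ((not (hit or (not r))) -> ((not hit) -> hit)).
Before the if: r -> (((hit or (not r)) -> (not r)) and ((not (hit or (not r))) -> ((not hit) -> hit)))
Then branch requires r -> (r -> (r -> (not r))); else branch requires ((x or hit) -> ((not hit) -> ((not hit) -> ((not hit) -> hit)))) and ((not (x or hit)) -> ((not hit) -> ((not hit) -> ((not hit) -> hit)))).
Before the if: (((not x) and r) -> (r -> (r -> (r -> (not r))))) and ((not ((not x) and r)) -> (((x or hit) -> ((not hit) -> ((not hit) -> ((not hit) -> hit)))) and ((not (x or hit)) -> ((not hit) -> ((not hit) -> ((not hit) -> hit))))))
Before r := not hit: (((not x) and (not hit)) -> ((not hit) -> ((not hit) -> ((not hit) -> hit)))) and ((not ((not x) and (not hit))) -> (((x or hit) -> ((not hit) -> ((not hit) -> ((not hit) -> hit)))) and ((not (x or hit)) -> ((not hit) -> ((not hit) -> ((not hit) -> hit))))))
Answer: WP = (((not x) and (not hit)) -> ((not hit) -> ((not hit) -> ((not hit) -> hit)))) and ((not ((not x) and (not hit))) -> (((x or hit) -> ((not hit) -> ((not hit) -> ((not hit) -> hit)))) and ((not (x or hit)) -> ((not hit) -> ((not hit) -> ((not hit) -> hit))))))
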